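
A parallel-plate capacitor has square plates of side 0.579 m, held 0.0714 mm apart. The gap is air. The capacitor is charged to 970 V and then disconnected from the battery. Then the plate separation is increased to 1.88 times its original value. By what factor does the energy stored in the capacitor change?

1.88

Isolated ⇒ Q is held fixed.
C₂ = 0.532 C₁ and U = Q²/(2C), so U₂/U₁ = C₁/C₂ = 1.88.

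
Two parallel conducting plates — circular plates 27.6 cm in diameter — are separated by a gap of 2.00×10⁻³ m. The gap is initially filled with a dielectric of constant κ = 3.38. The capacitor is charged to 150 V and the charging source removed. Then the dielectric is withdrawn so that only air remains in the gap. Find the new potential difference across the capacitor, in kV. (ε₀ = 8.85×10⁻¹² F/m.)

A = π(27.6/2 cm)² = 5.98×10⁻² m².
Initially C₁ = κε₀A/d = 3.38 × 8.85×10⁻¹² × 5.98×10⁻² / 2.00×10⁻³ = 8.95×10⁻¹⁰ F.
V₁ = 1.50×10² V.
Isolated ⇒ Q is held fixed. C₂ = 0.296 C₁ and V = Q/C, so V₂/V₁ = C₁/C₂ = 3.38.
V₂ = 3.38 × 1.50×10² = 5.07×10² V.

0.507 kV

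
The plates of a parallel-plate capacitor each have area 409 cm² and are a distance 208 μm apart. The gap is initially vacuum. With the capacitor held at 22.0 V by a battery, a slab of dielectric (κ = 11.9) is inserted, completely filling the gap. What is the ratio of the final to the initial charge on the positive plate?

Battery connected ⇒ V is held fixed.
C₂ = 11.9 C₁ and Q = CV, so Q₂/Q₁ = C₂/C₁ = 11.9.

Q₂/Q₁ ≈ 11.9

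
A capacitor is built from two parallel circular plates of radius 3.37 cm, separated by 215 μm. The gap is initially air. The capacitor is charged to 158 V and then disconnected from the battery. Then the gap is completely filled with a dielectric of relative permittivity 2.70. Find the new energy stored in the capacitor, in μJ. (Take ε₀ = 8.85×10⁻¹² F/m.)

0.679 μJ

A = π(3.37 cm)² = 3.57×10⁻³ m².
Initially C₁ = ε₀A/d = 8.85×10⁻¹² × 3.57×10⁻³ / 2.15×10⁻⁴ = 1.47×10⁻¹⁰ F.
U₁ = 1.83×10⁻⁶ J.
Isolated ⇒ Q is held fixed. C₂ = 2.70 C₁ and U = Q²/(2C), so U₂/U₁ = C₁/C₂ = 0.370.
U₂ = 0.370 × 1.83×10⁻⁶ = 6.79×10⁻⁷ J.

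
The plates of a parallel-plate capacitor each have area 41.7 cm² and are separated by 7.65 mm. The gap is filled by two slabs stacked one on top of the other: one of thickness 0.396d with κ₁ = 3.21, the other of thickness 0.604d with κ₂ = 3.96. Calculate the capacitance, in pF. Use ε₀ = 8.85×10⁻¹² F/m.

A = 41.7 cm² = 4.17×10⁻³ m².
Stacked slabs ⇒ two capacitors in series, each with the full plate area.
C₁ = κ₁ε₀A/d₁ = 3.21 × 8.85×10⁻¹² × 4.17×10⁻³ / 3.03×10⁻³ = 3.91×10⁻¹¹ F.
C₂ = κ₂ε₀A/d₂ = 3.96 × 8.85×10⁻¹² × 4.17×10⁻³ / 4.62×10⁻³ = 3.16×10⁻¹¹ F.
C = (1/C₁ + 1/C₂)⁻¹ = 1.75×10⁻¹¹ F.

17.5 pF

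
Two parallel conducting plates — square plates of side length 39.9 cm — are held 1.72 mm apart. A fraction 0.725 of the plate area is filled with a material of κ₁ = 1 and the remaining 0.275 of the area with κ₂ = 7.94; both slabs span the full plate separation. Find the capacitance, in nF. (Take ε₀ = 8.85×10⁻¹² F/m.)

C ≈ 2.38 nF

A = (39.9 cm)² = 0.159 m².
Side-by-side slabs ⇒ two capacitors in parallel, each spanning the full gap.
C₁ = κ₁ε₀A₁/d = 1.00 × 8.85×10⁻¹² × 0.115 / 1.72×10⁻³ = 5.94×10⁻¹⁰ F.
C₂ = κ₂ε₀A₂/d = 7.94 × 8.85×10⁻¹² × 4.38×10⁻² / 1.72×10⁻³ = 1.79×10⁻⁹ F.
C = C₁ + C₂ = 2.38×10⁻⁹ F.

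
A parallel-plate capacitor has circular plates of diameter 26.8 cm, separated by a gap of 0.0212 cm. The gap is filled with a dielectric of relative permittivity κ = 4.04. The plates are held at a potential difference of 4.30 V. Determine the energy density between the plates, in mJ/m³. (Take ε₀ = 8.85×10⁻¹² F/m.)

E = V/d = 4.30 / 2.12×10⁻⁴ = 2.03×10⁴ V/m.
u = ½κε₀E² = ½ × 4.04 × 8.85×10⁻¹² × (2.03×10⁴)² = 7.35×10⁻³ J/m³.

7.35 mJ/m³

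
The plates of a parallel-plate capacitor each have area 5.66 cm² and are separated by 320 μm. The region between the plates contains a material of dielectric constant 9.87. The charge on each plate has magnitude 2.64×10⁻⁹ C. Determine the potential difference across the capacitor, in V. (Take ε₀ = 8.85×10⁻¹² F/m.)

17.1 V

A = 5.66 cm² = 5.66×10⁻⁴ m².
C = κε₀A/d = 9.87 × 8.85×10⁻¹² × 5.66×10⁻⁴ / 3.20×10⁻⁴ = 1.54×10⁻¹⁰ F.
V = Q/C = 2.64×10⁻⁹ / 1.54×10⁻¹⁰ = 17.1 V.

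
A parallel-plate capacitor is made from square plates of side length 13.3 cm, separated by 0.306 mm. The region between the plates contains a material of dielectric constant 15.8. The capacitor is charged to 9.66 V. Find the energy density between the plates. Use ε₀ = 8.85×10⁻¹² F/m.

E = V/d = 9.66 / 3.06×10⁻⁴ = 3.16×10⁴ V/m.
u = ½κε₀E² = ½ × 15.8 × 8.85×10⁻¹² × (3.16×10⁴)² = 6.97×10⁻² J/m³.

u ≈ 69.7 mJ/m³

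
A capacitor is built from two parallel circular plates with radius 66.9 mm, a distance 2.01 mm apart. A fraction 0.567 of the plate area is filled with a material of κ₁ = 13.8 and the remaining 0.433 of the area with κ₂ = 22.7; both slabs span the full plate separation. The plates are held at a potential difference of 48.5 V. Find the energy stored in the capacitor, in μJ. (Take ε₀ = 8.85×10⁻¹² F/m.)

A = π(66.9 mm)² = 1.41×10⁻² m².
Side-by-side slabs ⇒ two capacitors in parallel, each spanning the full gap.
C₁ = κ₁ε₀A₁/d = 13.8 × 8.85×10⁻¹² × 7.97×10⁻³ / 2.01×10⁻³ = 4.84×10⁻¹⁰ F.
C₂ = κ₂ε₀A₂/d = 22.7 × 8.85×10⁻¹² × 6.09×10⁻³ / 2.01×10⁻³ = 6.09×10⁻¹⁰ F.
C = C₁ + C₂ = 1.09×10⁻⁹ F.
U = ½CV² = ½ × 1.09×10⁻⁹ × (48.5)² = 1.29×10⁻⁶ J.

U ≈ 1.29 μJ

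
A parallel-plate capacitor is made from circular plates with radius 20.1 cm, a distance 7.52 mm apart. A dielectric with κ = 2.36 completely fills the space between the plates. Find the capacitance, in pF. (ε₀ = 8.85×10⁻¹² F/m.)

C ≈ 353 pF

A = π(20.1 cm)² = 0.127 m².
C = κε₀A/d = 2.36 × 8.85×10⁻¹² × 0.127 / 7.52×10⁻³ = 3.53×10⁻¹⁰ F.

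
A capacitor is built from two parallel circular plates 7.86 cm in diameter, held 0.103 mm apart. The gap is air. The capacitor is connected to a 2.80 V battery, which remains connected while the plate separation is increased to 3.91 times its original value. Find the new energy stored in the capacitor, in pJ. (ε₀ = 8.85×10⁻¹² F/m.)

418 pJ

A = π(7.86/2 cm)² = 4.85×10⁻³ m².
Initially C₁ = ε₀A/d = 8.85×10⁻¹² × 4.85×10⁻³ / 1.03×10⁻⁴ = 4.17×10⁻¹⁰ F.
U₁ = 1.63×10⁻⁹ J.
Battery connected ⇒ V is held fixed. C₂ = 0.256 C₁ and U = ½CV², so U₂/U₁ = C₂/C₁ = 0.256.
U₂ = 0.256 × 1.63×10⁻⁹ = 4.18×10⁻¹⁰ J.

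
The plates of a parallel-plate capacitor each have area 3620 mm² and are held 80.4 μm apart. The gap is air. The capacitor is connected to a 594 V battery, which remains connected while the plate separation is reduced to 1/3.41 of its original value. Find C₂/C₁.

C = ε₀A/d scales as 1/d, so C₂/C₁ = d₁/d₂ = 3.41.

3.41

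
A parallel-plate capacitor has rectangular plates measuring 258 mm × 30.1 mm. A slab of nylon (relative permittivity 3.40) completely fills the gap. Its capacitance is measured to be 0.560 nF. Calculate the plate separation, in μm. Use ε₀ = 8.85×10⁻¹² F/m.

d ≈ 417 μm

A = 258 × 30.1 mm² = 7.77×10⁻³ m².
d = κε₀A/C = 3.40 × 8.85×10⁻¹² × 7.77×10⁻³ / 5.60×10⁻¹⁰ = 4.17×10⁻⁴ m.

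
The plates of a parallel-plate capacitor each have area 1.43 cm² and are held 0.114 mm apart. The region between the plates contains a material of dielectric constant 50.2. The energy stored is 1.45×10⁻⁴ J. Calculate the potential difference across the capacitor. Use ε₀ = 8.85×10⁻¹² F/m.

A = 1.43 cm² = 1.43×10⁻⁴ m².
C = κε₀A/d = 50.2 × 8.85×10⁻¹² × 1.43×10⁻⁴ / 1.14×10⁻⁴ = 5.57×10⁻¹⁰ F.
V = √(2U/C) = √(2 × 1.45×10⁻⁴ / 5.57×10⁻¹⁰) = 7.21×10² V.

V ≈ 0.721 kV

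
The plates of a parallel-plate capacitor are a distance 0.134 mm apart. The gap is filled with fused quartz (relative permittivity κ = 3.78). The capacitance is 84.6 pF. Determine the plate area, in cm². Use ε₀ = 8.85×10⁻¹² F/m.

3.39 cm²

A = Cd/(κε₀) = 8.46×10⁻¹¹ × 1.34×10⁻⁴ / (3.78 × 8.85×10⁻¹²) = 3.39×10⁻⁴ m².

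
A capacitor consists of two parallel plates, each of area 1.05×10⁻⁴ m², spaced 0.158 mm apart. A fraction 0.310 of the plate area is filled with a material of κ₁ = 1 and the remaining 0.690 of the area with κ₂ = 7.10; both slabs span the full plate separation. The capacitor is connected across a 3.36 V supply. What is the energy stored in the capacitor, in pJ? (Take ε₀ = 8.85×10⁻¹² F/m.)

Side-by-side slabs ⇒ two capacitors in parallel, each spanning the full gap.
C₁ = κ₁ε₀A₁/d = 1.00 × 8.85×10⁻¹² × 3.25×10⁻⁵ / 1.58×10⁻⁴ = 1.82×10⁻¹² F.
C₂ = κ₂ε₀A₂/d = 7.10 × 8.85×10⁻¹² × 7.24×10⁻⁵ / 1.58×10⁻⁴ = 2.88×10⁻¹¹ F.
C = C₁ + C₂ = 3.06×10⁻¹¹ F.
U = ½CV² = ½ × 3.06×10⁻¹¹ × (3.36)² = 1.73×10⁻¹⁰ J.

U ≈ 173 pJ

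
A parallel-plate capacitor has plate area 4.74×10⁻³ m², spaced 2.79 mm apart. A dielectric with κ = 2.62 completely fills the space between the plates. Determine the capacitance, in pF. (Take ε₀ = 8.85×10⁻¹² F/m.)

C ≈ 39.4 pF

C = κε₀A/d = 2.62 × 8.85×10⁻¹² × 4.74×10⁻³ / 2.79×10⁻³ = 3.94×10⁻¹¹ F.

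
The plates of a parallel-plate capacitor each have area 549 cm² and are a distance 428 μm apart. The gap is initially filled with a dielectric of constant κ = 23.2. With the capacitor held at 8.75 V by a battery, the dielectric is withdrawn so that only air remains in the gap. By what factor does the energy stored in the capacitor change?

Battery connected ⇒ V is held fixed.
C₂ = 0.0431 C₁ and U = ½CV², so U₂/U₁ = C₂/C₁ = 0.0431.

0.0431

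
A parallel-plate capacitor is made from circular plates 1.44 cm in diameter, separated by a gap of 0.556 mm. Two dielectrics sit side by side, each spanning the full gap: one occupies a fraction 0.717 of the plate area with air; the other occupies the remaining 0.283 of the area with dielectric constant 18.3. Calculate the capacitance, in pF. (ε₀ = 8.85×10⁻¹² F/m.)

15.3 pF

A = π(1.44/2 cm)² = 1.63×10⁻⁴ m².
Side-by-side slabs ⇒ two capacitors in parallel, each spanning the full gap.
C₁ = κ₁ε₀A₁/d = 1.00 × 8.85×10⁻¹² × 1.17×10⁻⁴ / 5.56×10⁻⁴ = 1.86×10⁻¹² F.
C₂ = κ₂ε₀A₂/d = 18.3 × 8.85×10⁻¹² × 4.61×10⁻⁵ / 5.56×10⁻⁴ = 1.34×10⁻¹¹ F.
C = C₁ + C₂ = 1.53×10⁻¹¹ F.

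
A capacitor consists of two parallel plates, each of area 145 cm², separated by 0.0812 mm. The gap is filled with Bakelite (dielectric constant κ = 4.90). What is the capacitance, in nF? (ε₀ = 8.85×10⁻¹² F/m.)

C ≈ 7.74 nF

A = 145 cm² = 1.45×10⁻² m².
C = κε₀A/d = 4.90 × 8.85×10⁻¹² × 1.45×10⁻² / 8.12×10⁻⁵ = 7.74×10⁻⁹ F.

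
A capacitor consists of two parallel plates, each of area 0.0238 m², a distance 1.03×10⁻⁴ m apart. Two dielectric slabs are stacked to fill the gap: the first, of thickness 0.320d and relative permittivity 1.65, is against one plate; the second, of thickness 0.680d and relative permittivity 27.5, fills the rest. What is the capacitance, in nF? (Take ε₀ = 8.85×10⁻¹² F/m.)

C ≈ 9.35 nF

Stacked slabs ⇒ two capacitors in series, each with the full plate area.
C₁ = κ₁ε₀A/d₁ = 1.65 × 8.85×10⁻¹² × 2.38×10⁻² / 3.30×10⁻⁵ = 1.05×10⁻⁸ F.
C₂ = κ₂ε₀A/d₂ = 27.5 × 8.85×10⁻¹² × 2.38×10⁻² / 7.00×10⁻⁵ = 8.27×10⁻⁸ F.
C = (1/C₁ + 1/C₂)⁻¹ = 9.35×10⁻⁹ F.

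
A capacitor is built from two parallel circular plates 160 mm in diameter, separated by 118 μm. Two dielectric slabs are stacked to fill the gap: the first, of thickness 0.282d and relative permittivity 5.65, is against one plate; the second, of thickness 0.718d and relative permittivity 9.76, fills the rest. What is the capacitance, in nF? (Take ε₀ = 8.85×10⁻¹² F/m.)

A = π(160/2 mm)² = 2.01×10⁻² m².
Stacked slabs ⇒ two capacitors in series, each with the full plate area.
C₁ = κ₁ε₀A/d₁ = 5.65 × 8.85×10⁻¹² × 2.01×10⁻² / 3.33×10⁻⁵ = 3.02×10⁻⁸ F.
C₂ = κ₂ε₀A/d₂ = 9.76 × 8.85×10⁻¹² × 2.01×10⁻² / 8.47×10⁻⁵ = 2.05×10⁻⁸ F.
C = (1/C₁ + 1/C₂)⁻¹ = 1.22×10⁻⁸ F.

12.2 nF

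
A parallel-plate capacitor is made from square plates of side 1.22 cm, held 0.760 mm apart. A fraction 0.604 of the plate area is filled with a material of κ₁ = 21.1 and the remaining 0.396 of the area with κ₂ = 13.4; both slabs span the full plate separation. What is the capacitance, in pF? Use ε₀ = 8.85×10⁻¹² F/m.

31.3 pF

A = (1.22 cm)² = 1.49×10⁻⁴ m².
Side-by-side slabs ⇒ two capacitors in parallel, each spanning the full gap.
C₁ = κ₁ε₀A₁/d = 21.1 × 8.85×10⁻¹² × 8.99×10⁻⁵ / 7.60×10⁻⁴ = 2.21×10⁻¹¹ F.
C₂ = κ₂ε₀A₂/d = 13.4 × 8.85×10⁻¹² × 5.89×10⁻⁵ / 7.60×10⁻⁴ = 9.20×10⁻¹² F.
C = C₁ + C₂ = 3.13×10⁻¹¹ F.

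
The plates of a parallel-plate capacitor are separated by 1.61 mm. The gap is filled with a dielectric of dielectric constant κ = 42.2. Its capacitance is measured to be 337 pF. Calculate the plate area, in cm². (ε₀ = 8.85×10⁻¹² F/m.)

A = Cd/(κε₀) = 3.37×10⁻¹⁰ × 1.61×10⁻³ / (42.2 × 8.85×10⁻¹²) = 1.45×10⁻³ m².

A ≈ 14.5 cm²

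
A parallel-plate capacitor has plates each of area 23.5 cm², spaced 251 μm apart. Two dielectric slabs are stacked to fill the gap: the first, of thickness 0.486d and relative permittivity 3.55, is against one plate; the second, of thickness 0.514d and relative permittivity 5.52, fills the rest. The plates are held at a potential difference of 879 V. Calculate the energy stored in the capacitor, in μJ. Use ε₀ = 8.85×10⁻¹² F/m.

A = 23.5 cm² = 2.35×10⁻³ m².
Stacked slabs ⇒ two capacitors in series, each with the full plate area.
C₁ = κ₁ε₀A/d₁ = 3.55 × 8.85×10⁻¹² × 2.35×10⁻³ / 1.22×10⁻⁴ = 6.05×10⁻¹⁰ F.
C₂ = κ₂ε₀A/d₂ = 5.52 × 8.85×10⁻¹² × 2.35×10⁻³ / 1.29×10⁻⁴ = 8.90×10⁻¹⁰ F.
C = (1/C₁ + 1/C₂)⁻¹ = 3.60×10⁻¹⁰ F.
U = ½CV² = ½ × 3.60×10⁻¹⁰ × (879)² = 1.39×10⁻⁴ J.

139 μJ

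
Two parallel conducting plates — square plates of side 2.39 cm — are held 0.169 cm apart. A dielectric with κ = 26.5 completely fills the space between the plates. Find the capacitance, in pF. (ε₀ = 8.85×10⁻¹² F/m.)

A = (2.39 cm)² = 5.71×10⁻⁴ m².
C = κε₀A/d = 26.5 × 8.85×10⁻¹² × 5.71×10⁻⁴ / 1.69×10⁻³ = 7.93×10⁻¹¹ F.

C ≈ 79.3 pF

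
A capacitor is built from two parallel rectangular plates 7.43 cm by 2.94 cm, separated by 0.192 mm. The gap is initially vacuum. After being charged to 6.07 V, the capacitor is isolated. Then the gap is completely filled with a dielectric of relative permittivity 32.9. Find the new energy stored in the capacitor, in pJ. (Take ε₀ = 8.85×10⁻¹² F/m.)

U ≈ 56.4 pJ

A = 7.43 × 2.94 cm² = 2.18×10⁻³ m².
Initially C₁ = ε₀A/d = 8.85×10⁻¹² × 2.18×10⁻³ / 1.92×10⁻⁴ = 1.01×10⁻¹⁰ F.
U₁ = 1.85×10⁻⁹ J.
Isolated ⇒ Q is held fixed. C₂ = 32.9 C₁ and U = Q²/(2C), so U₂/U₁ = C₁/C₂ = 0.0304.
U₂ = 0.0304 × 1.85×10⁻⁹ = 5.64×10⁻¹¹ J.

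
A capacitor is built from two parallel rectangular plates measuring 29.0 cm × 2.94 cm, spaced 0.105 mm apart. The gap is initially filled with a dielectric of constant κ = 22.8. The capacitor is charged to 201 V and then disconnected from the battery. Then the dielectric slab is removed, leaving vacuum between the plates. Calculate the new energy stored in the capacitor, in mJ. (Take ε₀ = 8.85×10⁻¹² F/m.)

7.55 mJ

A = 29.0 × 2.94 cm² = 8.53×10⁻³ m².
Initially C₁ = κε₀A/d = 22.8 × 8.85×10⁻¹² × 8.53×10⁻³ / 1.05×10⁻⁴ = 1.64×10⁻⁸ F.
U₁ = 3.31×10⁻⁴ J.
Isolated ⇒ Q is held fixed. C₂ = 0.0439 C₁ and U = Q²/(2C), so U₂/U₁ = C₁/C₂ = 22.8.
U₂ = 22.8 × 3.31×10⁻⁴ = 7.55×10⁻³ J.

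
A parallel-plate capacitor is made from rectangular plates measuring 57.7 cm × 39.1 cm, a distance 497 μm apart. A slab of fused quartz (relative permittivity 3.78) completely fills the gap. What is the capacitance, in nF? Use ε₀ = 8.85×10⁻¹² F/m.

C ≈ 15.2 nF

A = 57.7 × 39.1 cm² = 0.226 m².
C = κε₀A/d = 3.78 × 8.85×10⁻¹² × 0.226 / 4.97×10⁻⁴ = 1.52×10⁻⁸ F.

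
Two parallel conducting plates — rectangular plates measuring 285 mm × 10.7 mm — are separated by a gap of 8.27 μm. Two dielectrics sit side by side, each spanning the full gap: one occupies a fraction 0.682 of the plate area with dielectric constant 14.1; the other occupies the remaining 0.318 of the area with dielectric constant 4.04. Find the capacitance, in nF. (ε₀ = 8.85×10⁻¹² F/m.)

35.6 nF

A = 285 × 10.7 mm² = 3.05×10⁻³ m².
Side-by-side slabs ⇒ two capacitors in parallel, each spanning the full gap.
C₁ = κ₁ε₀A₁/d = 14.1 × 8.85×10⁻¹² × 2.08×10⁻³ / 8.27×10⁻⁶ = 3.14×10⁻⁸ F.
C₂ = κ₂ε₀A₂/d = 4.04 × 8.85×10⁻¹² × 9.70×10⁻⁴ / 8.27×10⁻⁶ = 4.19×10⁻⁹ F.
C = C₁ + C₂ = 3.56×10⁻⁸ F.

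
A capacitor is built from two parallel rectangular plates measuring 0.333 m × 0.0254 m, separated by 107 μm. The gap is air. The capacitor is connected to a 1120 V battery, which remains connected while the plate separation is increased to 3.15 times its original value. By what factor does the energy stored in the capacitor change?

U₂/U₁ ≈ 0.317

Battery connected ⇒ V is held fixed.
C₂ = 0.317 C₁ and U = ½CV², so U₂/U₁ = C₂/C₁ = 0.317.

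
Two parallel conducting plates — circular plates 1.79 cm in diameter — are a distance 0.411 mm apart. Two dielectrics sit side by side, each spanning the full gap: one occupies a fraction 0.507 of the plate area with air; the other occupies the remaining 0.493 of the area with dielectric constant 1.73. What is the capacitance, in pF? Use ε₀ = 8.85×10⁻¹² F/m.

A = π(1.79/2 cm)² = 2.52×10⁻⁴ m².
Side-by-side slabs ⇒ two capacitors in parallel, each spanning the full gap.
C₁ = κ₁ε₀A₁/d = 1.00 × 8.85×10⁻¹² × 1.28×10⁻⁴ / 4.11×10⁻⁴ = 2.75×10⁻¹² F.
C₂ = κ₂ε₀A₂/d = 1.73 × 8.85×10⁻¹² × 1.24×10⁻⁴ / 4.11×10⁻⁴ = 4.62×10⁻¹² F.
C = C₁ + C₂ = 7.37×10⁻¹² F.

7.37 pF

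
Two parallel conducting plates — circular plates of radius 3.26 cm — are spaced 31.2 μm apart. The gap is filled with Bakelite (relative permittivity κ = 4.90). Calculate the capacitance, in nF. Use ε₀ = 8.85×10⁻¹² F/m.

4.64 nF

A = π(3.26 cm)² = 3.34×10⁻³ m².
C = κε₀A/d = 4.90 × 8.85×10⁻¹² × 3.34×10⁻³ / 3.12×10⁻⁵ = 4.64×10⁻⁹ F.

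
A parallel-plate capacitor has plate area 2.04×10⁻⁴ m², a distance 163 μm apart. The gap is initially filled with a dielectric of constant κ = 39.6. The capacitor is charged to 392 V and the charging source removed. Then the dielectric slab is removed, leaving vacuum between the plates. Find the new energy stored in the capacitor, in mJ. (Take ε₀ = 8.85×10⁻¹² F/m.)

Initially C₁ = κε₀A/d = 39.6 × 8.85×10⁻¹² × 2.04×10⁻⁴ / 1.63×10⁻⁴ = 4.39×10⁻¹⁰ F.
U₁ = 3.37×10⁻⁵ J.
Isolated ⇒ Q is held fixed. C₂ = 0.0253 C₁ and U = Q²/(2C), so U₂/U₁ = C₁/C₂ = 39.6.
U₂ = 39.6 × 3.37×10⁻⁵ = 1.33×10⁻³ J.

U ≈ 1.33 mJ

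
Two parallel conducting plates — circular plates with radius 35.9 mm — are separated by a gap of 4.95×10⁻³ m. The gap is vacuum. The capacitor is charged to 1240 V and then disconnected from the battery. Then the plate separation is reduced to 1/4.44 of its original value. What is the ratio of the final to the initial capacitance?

C₂/C₁ ≈ 4.44

C = ε₀A/d scales as 1/d, so C₂/C₁ = d₁/d₂ = 4.44.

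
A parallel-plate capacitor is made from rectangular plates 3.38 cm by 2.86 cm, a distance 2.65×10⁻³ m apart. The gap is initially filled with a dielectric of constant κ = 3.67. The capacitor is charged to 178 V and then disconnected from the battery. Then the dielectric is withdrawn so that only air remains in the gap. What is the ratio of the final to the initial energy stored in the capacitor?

Isolated ⇒ Q is held fixed.
C₂ = 0.272 C₁ and U = Q²/(2C), so U₂/U₁ = C₁/C₂ = 3.67.

U₂/U₁ ≈ 3.67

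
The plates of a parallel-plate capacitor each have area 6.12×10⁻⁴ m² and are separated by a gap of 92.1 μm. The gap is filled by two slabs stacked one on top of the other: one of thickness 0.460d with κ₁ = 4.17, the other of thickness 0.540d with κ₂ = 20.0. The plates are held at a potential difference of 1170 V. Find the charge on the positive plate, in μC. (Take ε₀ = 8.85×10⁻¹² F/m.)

Stacked slabs ⇒ two capacitors in series, each with the full plate area.
C₁ = κ₁ε₀A/d₁ = 4.17 × 8.85×10⁻¹² × 6.12×10⁻⁴ / 4.24×10⁻⁵ = 5.33×10⁻¹⁰ F.
C₂ = κ₂ε₀A/d₂ = 20.0 × 8.85×10⁻¹² × 6.12×10⁻⁴ / 4.97×10⁻⁵ = 2.18×10⁻⁹ F.
C = (1/C₁ + 1/C₂)⁻¹ = 4.28×10⁻¹⁰ F.
Q = CV = 4.28×10⁻¹⁰ × 1170 = 5.01×10⁻⁷ C.

0.501 μC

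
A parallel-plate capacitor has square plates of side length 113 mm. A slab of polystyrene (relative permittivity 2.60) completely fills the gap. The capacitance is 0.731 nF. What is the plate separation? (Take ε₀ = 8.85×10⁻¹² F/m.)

d ≈ 402 μm

A = (113 mm)² = 1.28×10⁻² m².
d = κε₀A/C = 2.60 × 8.85×10⁻¹² × 1.28×10⁻² / 7.31×10⁻¹⁰ = 4.02×10⁻⁴ m.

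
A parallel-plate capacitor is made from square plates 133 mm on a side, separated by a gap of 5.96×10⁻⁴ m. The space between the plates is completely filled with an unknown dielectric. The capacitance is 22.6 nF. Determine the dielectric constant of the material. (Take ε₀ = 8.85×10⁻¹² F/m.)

86.0

A = (133 mm)² = 1.77×10⁻² m².
κ = Cd/(ε₀A) = 2.26×10⁻⁸ × 5.96×10⁻⁴ / (8.85×10⁻¹² × 1.77×10⁻²) = 86.0.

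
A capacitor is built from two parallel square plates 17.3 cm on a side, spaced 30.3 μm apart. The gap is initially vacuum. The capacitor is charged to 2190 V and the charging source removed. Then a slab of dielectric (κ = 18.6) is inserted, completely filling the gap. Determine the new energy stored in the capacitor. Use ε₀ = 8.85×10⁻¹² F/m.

A = (17.3 cm)² = 2.99×10⁻² m².
Initially C₁ = ε₀A/d = 8.85×10⁻¹² × 2.99×10⁻² / 3.03×10⁻⁵ = 8.74×10⁻⁹ F.
U₁ = 2.10×10⁻² J.
Isolated ⇒ Q is held fixed. C₂ = 18.6 C₁ and U = Q²/(2C), so U₂/U₁ = C₁/C₂ = 0.0538.
U₂ = 0.0538 × 2.10×10⁻² = 1.13×10⁻³ J.

U ≈ 1.13 mJ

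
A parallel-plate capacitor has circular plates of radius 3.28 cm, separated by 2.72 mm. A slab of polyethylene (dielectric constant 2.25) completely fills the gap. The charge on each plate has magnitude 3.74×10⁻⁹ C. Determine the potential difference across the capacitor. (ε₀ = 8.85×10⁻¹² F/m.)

A = π(3.28 cm)² = 3.38×10⁻³ m².
C = κε₀A/d = 2.25 × 8.85×10⁻¹² × 3.38×10⁻³ / 2.72×10⁻³ = 2.47×10⁻¹¹ F.
V = Q/C = 3.74×10⁻⁹ / 2.47×10⁻¹¹ = 1.51×10² V.

151 V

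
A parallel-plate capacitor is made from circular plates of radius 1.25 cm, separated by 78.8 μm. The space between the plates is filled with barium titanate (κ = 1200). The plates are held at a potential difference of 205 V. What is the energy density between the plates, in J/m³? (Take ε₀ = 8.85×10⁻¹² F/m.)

E = V/d = 205 / 7.88×10⁻⁵ = 2.60×10⁶ V/m.
u = ½κε₀E² = ½ × 1200 × 8.85×10⁻¹² × (2.60×10⁶)² = 3.59×10⁴ J/m³.

3.59×10⁴ J/m³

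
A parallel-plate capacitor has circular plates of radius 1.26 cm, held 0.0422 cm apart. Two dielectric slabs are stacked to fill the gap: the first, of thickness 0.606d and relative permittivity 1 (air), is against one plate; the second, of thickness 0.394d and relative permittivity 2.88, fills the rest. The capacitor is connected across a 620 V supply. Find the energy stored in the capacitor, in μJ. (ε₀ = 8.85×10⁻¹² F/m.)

2.71 μJ

A = π(1.26 cm)² = 4.99×10⁻⁴ m².
Stacked slabs ⇒ two capacitors in series, each with the full plate area.
C₁ = κ₁ε₀A/d₁ = 1.00 × 8.85×10⁻¹² × 4.99×10⁻⁴ / 2.56×10⁻⁴ = 1.73×10⁻¹¹ F.
C₂ = κ₂ε₀A/d₂ = 2.88 × 8.85×10⁻¹² × 4.99×10⁻⁴ / 1.66×10⁻⁴ = 7.65×10⁻¹¹ F.
C = (1/C₁ + 1/C₂)⁻¹ = 1.41×10⁻¹¹ F.
U = ½CV² = ½ × 1.41×10⁻¹¹ × (620)² = 2.71×10⁻⁶ J.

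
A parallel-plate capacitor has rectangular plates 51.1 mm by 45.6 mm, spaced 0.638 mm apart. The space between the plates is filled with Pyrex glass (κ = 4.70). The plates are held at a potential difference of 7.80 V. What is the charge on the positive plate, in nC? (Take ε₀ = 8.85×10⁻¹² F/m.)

Q ≈ 1.18 nC

A = 51.1 × 45.6 mm² = 2.33×10⁻³ m².
C = κε₀A/d = 4.70 × 8.85×10⁻¹² × 2.33×10⁻³ / 6.38×10⁻⁴ = 1.52×10⁻¹⁰ F.
Q = CV = 1.52×10⁻¹⁰ × 7.80 = 1.18×10⁻⁹ C.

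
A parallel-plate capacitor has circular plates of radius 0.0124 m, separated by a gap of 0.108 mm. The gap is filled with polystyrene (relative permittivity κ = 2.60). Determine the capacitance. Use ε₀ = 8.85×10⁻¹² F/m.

A = π(0.0124 m)² = 4.83×10⁻⁴ m².
C = κε₀A/d = 2.60 × 8.85×10⁻¹² × 4.83×10⁻⁴ / 1.08×10⁻⁴ = 1.03×10⁻¹⁰ F.

C ≈ 103 pF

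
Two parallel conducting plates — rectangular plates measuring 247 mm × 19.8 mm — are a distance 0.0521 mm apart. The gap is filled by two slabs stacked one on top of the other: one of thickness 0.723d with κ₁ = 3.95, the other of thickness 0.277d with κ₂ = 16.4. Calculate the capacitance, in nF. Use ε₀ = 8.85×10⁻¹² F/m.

A = 247 × 19.8 mm² = 4.89×10⁻³ m².
Stacked slabs ⇒ two capacitors in series, each with the full plate area.
C₁ = κ₁ε₀A/d₁ = 3.95 × 8.85×10⁻¹² × 4.89×10⁻³ / 3.77×10⁻⁵ = 4.54×10⁻⁹ F.
C₂ = κ₂ε₀A/d₂ = 16.4 × 8.85×10⁻¹² × 4.89×10⁻³ / 1.44×10⁻⁵ = 4.92×10⁻⁸ F.
C = (1/C₁ + 1/C₂)⁻¹ = 4.16×10⁻⁹ F.

4.16 nF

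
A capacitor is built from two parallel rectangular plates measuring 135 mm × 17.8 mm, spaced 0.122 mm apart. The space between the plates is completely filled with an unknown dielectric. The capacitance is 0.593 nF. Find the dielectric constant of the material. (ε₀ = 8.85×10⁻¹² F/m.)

A = 135 × 17.8 mm² = 2.40×10⁻³ m².
κ = Cd/(ε₀A) = 5.93×10⁻¹⁰ × 1.22×10⁻⁴ / (8.85×10⁻¹² × 2.40×10⁻³) = 3.40.

3.40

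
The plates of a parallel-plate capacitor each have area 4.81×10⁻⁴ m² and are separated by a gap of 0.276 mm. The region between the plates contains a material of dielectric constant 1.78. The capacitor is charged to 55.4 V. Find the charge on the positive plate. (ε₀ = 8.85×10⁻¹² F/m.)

C = κε₀A/d = 1.78 × 8.85×10⁻¹² × 4.81×10⁻⁴ / 2.76×10⁻⁴ = 2.75×10⁻¹¹ F.
Q = CV = 2.75×10⁻¹¹ × 55.4 = 1.52×10⁻⁹ C.

1.52 nC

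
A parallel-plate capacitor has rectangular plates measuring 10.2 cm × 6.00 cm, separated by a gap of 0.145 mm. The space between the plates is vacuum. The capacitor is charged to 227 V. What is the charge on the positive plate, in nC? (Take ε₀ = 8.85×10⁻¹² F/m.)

A = 10.2 × 6.00 cm² = 6.12×10⁻³ m².
C = ε₀A/d = 8.85×10⁻¹² × 6.12×10⁻³ / 1.45×10⁻⁴ = 3.74×10⁻¹⁰ F.
Q = CV = 3.74×10⁻¹⁰ × 227 = 8.48×10⁻⁸ C.

84.8 nC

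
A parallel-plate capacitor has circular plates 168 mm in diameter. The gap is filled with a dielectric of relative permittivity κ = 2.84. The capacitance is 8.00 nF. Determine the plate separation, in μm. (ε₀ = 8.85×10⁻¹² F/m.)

69.6 μm

A = π(168/2 mm)² = 2.22×10⁻² m².
d = κε₀A/C = 2.84 × 8.85×10⁻¹² × 2.22×10⁻² / 8.00×10⁻⁹ = 6.96×10⁻⁵ m.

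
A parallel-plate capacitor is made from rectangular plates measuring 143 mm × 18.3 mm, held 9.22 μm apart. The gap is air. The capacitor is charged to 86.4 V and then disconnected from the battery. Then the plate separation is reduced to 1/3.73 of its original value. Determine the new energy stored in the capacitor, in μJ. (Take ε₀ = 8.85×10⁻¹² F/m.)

2.51 μJ

A = 143 × 18.3 mm² = 2.62×10⁻³ m².
Initially C₁ = ε₀A/d = 8.85×10⁻¹² × 2.62×10⁻³ / 9.22×10⁻⁶ = 2.51×10⁻⁹ F.
U₁ = 9.38×10⁻⁶ J.
Isolated ⇒ Q is held fixed. C₂ = 3.73 C₁ and U = Q²/(2C), so U₂/U₁ = C₁/C₂ = 0.268.
U₂ = 0.268 × 9.38×10⁻⁶ = 2.51×10⁻⁶ J.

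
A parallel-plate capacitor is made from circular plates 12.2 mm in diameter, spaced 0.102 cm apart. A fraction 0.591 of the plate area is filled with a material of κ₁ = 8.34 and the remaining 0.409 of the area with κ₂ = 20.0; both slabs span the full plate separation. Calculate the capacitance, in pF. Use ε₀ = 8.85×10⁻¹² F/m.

A = π(12.2/2 mm)² = 1.17×10⁻⁴ m².
Side-by-side slabs ⇒ two capacitors in parallel, each spanning the full gap.
C₁ = κ₁ε₀A₁/d = 8.34 × 8.85×10⁻¹² × 6.91×10⁻⁵ / 1.02×10⁻³ = 5.00×10⁻¹² F.
C₂ = κ₂ε₀A₂/d = 20.0 × 8.85×10⁻¹² × 4.78×10⁻⁵ / 1.02×10⁻³ = 8.30×10⁻¹² F.
C = C₁ + C₂ = 1.33×10⁻¹¹ F.

13.3 pF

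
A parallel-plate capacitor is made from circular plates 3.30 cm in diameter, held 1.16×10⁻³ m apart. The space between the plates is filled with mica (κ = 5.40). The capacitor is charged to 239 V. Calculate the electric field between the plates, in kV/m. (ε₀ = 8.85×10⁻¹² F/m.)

E ≈ 206 kV/m

E = V/d = 239 / 1.16×10⁻³ = 2.06×10⁵ V/m.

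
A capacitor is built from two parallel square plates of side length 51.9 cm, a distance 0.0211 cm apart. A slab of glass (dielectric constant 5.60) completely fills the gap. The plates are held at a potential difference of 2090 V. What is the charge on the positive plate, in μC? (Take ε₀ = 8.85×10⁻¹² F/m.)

Q ≈ 132 μC

A = (51.9 cm)² = 0.269 m².
C = κε₀A/d = 5.60 × 8.85×10⁻¹² × 0.269 / 2.11×10⁻⁴ = 6.33×10⁻⁸ F.
Q = CV = 6.33×10⁻⁸ × 2090 = 1.32×10⁻⁴ C.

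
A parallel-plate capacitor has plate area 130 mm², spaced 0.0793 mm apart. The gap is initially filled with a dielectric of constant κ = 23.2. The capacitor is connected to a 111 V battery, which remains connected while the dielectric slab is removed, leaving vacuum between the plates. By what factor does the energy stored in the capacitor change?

Battery connected ⇒ V is held fixed.
C₂ = 0.0431 C₁ and U = ½CV², so U₂/U₁ = C₂/C₁ = 0.0431.

U₂/U₁ ≈ 0.0431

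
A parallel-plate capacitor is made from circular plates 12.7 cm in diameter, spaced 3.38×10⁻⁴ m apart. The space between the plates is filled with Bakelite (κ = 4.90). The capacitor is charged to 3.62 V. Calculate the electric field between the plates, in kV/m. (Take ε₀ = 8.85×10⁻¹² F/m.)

E = V/d = 3.62 / 3.38×10⁻⁴ = 1.07×10⁴ V/m.

E ≈ 10.7 kV/m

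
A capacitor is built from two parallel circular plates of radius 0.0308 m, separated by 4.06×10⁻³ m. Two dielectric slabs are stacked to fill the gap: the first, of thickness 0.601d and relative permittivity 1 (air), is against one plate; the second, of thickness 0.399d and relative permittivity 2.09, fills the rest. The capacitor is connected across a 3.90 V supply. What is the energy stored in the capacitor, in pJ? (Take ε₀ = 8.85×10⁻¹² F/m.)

U ≈ 62.4 pJ

A = π(0.0308 m)² = 2.98×10⁻³ m².
Stacked slabs ⇒ two capacitors in series, each with the full plate area.
C₁ = κ₁ε₀A/d₁ = 1.00 × 8.85×10⁻¹² × 2.98×10⁻³ / 2.44×10⁻³ = 1.08×10⁻¹¹ F.
C₂ = κ₂ε₀A/d₂ = 2.09 × 8.85×10⁻¹² × 2.98×10⁻³ / 1.62×10⁻³ = 3.40×10⁻¹¹ F.
C = (1/C₁ + 1/C₂)⁻¹ = 8.20×10⁻¹² F.
U = ½CV² = ½ × 8.20×10⁻¹² × (3.90)² = 6.24×10⁻¹¹ J.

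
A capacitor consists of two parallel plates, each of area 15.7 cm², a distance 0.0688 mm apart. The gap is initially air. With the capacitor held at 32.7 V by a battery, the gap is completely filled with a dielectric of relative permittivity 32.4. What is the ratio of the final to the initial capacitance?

32.4

C = κε₀A/d scales with κ, so C₂/C₁ = κ = 32.4.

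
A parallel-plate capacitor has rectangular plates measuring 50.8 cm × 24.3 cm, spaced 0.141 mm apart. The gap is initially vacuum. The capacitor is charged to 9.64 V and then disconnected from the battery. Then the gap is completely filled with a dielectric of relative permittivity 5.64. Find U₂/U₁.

Isolated ⇒ Q is held fixed.
C₂ = 5.64 C₁ and U = Q²/(2C), so U₂/U₁ = C₁/C₂ = 0.177.

0.177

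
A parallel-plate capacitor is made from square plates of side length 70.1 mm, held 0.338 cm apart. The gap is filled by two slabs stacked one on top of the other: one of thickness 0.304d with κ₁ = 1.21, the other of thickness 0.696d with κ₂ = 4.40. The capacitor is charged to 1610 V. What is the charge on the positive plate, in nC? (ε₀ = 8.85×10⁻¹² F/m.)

Q ≈ 50.6 nC

A = (70.1 mm)² = 4.91×10⁻³ m².
Stacked slabs ⇒ two capacitors in series, each with the full plate area.
C₁ = κ₁ε₀A/d₁ = 1.21 × 8.85×10⁻¹² × 4.91×10⁻³ / 1.03×10⁻³ = 5.12×10⁻¹¹ F.
C₂ = κ₂ε₀A/d₂ = 4.40 × 8.85×10⁻¹² × 4.91×10⁻³ / 2.35×10⁻³ = 8.13×10⁻¹¹ F.
C = (1/C₁ + 1/C₂)⁻¹ = 3.14×10⁻¹¹ F.
Q = CV = 3.14×10⁻¹¹ × 1610 = 5.06×10⁻⁸ C.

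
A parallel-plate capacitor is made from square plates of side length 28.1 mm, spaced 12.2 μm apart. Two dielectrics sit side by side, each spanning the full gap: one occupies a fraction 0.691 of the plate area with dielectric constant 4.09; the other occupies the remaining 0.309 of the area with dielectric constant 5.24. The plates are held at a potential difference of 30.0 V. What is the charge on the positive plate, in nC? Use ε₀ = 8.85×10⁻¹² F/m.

Q ≈ 76.4 nC

A = (28.1 mm)² = 7.90×10⁻⁴ m².
Side-by-side slabs ⇒ two capacitors in parallel, each spanning the full gap.
C₁ = κ₁ε₀A₁/d = 4.09 × 8.85×10⁻¹² × 5.46×10⁻⁴ / 1.22×10⁻⁵ = 1.62×10⁻⁹ F.
C₂ = κ₂ε₀A₂/d = 5.24 × 8.85×10⁻¹² × 2.44×10⁻⁴ / 1.22×10⁻⁵ = 9.27×10⁻¹⁰ F.
C = C₁ + C₂ = 2.55×10⁻⁹ F.
Q = CV = 2.55×10⁻⁹ × 30.0 = 7.64×10⁻⁸ C.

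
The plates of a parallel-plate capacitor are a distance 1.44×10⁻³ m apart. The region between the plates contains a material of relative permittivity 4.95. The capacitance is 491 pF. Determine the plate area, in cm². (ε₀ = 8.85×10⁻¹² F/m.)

161 cm²

A = Cd/(κε₀) = 4.91×10⁻¹⁰ × 1.44×10⁻³ / (4.95 × 8.85×10⁻¹²) = 1.61×10⁻² m².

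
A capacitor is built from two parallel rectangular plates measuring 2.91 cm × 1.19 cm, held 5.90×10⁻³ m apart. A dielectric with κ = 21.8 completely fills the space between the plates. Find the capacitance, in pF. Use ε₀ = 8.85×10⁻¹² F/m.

A = 2.91 × 1.19 cm² = 3.46×10⁻⁴ m².
C = κε₀A/d = 21.8 × 8.85×10⁻¹² × 3.46×10⁻⁴ / 5.90×10⁻³ = 1.13×10⁻¹¹ F.

11.3 pF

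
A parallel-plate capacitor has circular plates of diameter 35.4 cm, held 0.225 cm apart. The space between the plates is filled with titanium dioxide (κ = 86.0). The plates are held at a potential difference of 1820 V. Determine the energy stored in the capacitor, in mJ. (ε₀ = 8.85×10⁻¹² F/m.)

U ≈ 55.1 mJ

A = π(35.4/2 cm)² = 9.84×10⁻² m².
C = κε₀A/d = 86.0 × 8.85×10⁻¹² × 9.84×10⁻² / 2.25×10⁻³ = 3.33×10⁻⁸ F.
U = ½CV² = ½ × 3.33×10⁻⁸ × (1820)² = 5.51×10⁻² J.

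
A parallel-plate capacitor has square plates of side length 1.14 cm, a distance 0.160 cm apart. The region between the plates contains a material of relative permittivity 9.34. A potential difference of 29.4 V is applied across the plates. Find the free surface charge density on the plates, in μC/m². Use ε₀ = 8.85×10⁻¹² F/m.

σ ≈ 1.52 μC/m²

A = (1.14 cm)² = 1.30×10⁻⁴ m².
C = κε₀A/d = 9.34 × 8.85×10⁻¹² × 1.30×10⁻⁴ / 1.60×10⁻³ = 6.71×10⁻¹² F.
σ = Q/A = CV/A = 6.71×10⁻¹² × 29.4 / 1.30×10⁻⁴ = 1.52×10⁻⁶ C/m².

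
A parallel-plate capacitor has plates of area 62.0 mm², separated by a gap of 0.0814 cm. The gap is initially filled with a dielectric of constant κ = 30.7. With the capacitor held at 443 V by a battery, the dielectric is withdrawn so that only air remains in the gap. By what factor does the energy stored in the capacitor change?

Battery connected ⇒ V is held fixed.
C₂ = 0.0326 C₁ and U = ½CV², so U₂/U₁ = C₂/C₁ = 0.0326.

0.0326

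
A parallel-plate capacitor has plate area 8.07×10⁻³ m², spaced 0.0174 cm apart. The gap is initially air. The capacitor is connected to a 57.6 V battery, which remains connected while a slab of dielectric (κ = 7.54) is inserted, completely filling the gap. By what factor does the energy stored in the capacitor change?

Battery connected ⇒ V is held fixed.
C₂ = 7.54 C₁ and U = ½CV², so U₂/U₁ = C₂/C₁ = 7.54.

U₂/U₁ ≈ 7.54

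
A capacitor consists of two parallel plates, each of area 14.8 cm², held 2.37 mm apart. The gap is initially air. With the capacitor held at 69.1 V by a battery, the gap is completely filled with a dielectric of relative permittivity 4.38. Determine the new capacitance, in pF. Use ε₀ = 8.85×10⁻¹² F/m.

C ≈ 24.2 pF

A = 14.8 cm² = 1.48×10⁻³ m².
Initially C₁ = ε₀A/d = 8.85×10⁻¹² × 1.48×10⁻³ / 2.37×10⁻³ = 5.53×10⁻¹² F.
C = κε₀A/d scales with κ, so C₂/C₁ = κ = 4.38.
C₂ = 4.38 × 5.53×10⁻¹² = 2.42×10⁻¹¹ F.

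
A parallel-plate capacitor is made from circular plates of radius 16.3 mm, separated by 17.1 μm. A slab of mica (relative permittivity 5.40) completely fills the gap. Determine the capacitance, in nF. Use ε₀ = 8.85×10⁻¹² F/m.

C ≈ 2.33 nF

A = π(16.3 mm)² = 8.35×10⁻⁴ m².
C = κε₀A/d = 5.40 × 8.85×10⁻¹² × 8.35×10⁻⁴ / 1.71×10⁻⁵ = 2.33×10⁻⁹ F.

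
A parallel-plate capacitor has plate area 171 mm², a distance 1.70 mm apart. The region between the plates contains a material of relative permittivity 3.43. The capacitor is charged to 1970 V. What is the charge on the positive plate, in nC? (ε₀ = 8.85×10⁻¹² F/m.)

6.02 nC

A = 171 mm² = 1.71×10⁻⁴ m².
C = κε₀A/d = 3.43 × 8.85×10⁻¹² × 1.71×10⁻⁴ / 1.70×10⁻³ = 3.05×10⁻¹² F.
Q = CV = 3.05×10⁻¹² × 1970 = 6.02×10⁻⁹ C.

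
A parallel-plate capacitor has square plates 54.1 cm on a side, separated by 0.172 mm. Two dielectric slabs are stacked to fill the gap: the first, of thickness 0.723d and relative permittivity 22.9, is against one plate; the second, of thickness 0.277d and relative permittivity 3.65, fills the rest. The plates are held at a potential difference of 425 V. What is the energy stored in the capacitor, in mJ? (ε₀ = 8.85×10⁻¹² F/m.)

12.7 mJ

A = (54.1 cm)² = 0.293 m².
Stacked slabs ⇒ two capacitors in series, each with the full plate area.
C₁ = κ₁ε₀A/d₁ = 22.9 × 8.85×10⁻¹² × 0.293 / 1.24×10⁻⁴ = 4.77×10⁻⁷ F.
C₂ = κ₂ε₀A/d₂ = 3.65 × 8.85×10⁻¹² × 0.293 / 4.76×10⁻⁵ = 1.98×10⁻⁷ F.
C = (1/C₁ + 1/C₂)⁻¹ = 1.40×10⁻⁷ F.
U = ½CV² = ½ × 1.40×10⁻⁷ × (425)² = 1.27×10⁻² J.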